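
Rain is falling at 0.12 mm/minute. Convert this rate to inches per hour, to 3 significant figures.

0.283 in/hour

0.12 mm/minute × 0.0393701 in/mm × 60 minute/hour = 0.283 in/hour.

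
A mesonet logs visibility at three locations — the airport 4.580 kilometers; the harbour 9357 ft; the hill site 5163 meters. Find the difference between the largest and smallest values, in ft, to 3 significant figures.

the airport: 4.580 km = 15026.25 ft.
the hill site: 5163 m = 16938.98 ft.
Spread: 16938.98 − 9357.00 = 7580 ft.

7580 ft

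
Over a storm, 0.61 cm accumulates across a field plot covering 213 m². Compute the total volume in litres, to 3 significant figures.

Depth: 0.61 cm × 10 = 6.1 mm.
1 mm over 1 m² is 1 L, so volume = 6.1 × 213 = 1299.3 L ≈ 1300 L.

1300 litres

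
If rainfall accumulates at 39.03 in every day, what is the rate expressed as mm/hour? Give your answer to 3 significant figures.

41.3 mm/hour

39.03 in/day × 25.4 mm/in × 0.0416667 day/hour = 41.3 mm/hour.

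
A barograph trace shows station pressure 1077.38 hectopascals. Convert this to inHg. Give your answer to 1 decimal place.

1 hPa = 0.02953 inHg, so 1077.38 × 0.02953 = 31.8 inHg.

31.8 inHg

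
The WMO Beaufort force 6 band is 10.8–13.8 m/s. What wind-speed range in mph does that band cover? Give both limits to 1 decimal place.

24.2 to 30.9 mph

10.8–13.8 m/s × 2.237 = 24.2–30.9 mph.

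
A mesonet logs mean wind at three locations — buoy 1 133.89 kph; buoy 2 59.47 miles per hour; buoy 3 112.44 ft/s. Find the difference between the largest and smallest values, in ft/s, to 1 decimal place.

34.8 ft/s

buoy 1: 133.89 km/h = 122.020 ft/s.
buoy 2: 59.47 mph = 87.223 ft/s.
Spread: 122.020 − 87.223 = 34.8 ft/s.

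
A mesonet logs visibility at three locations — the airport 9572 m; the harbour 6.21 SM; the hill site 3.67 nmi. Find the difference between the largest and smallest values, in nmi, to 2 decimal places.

the airport: 9572 m = 5.1685 nmi.
the harbour: 6.21 SM = 5.3963 nmi.
Spread: 5.3963 − 3.6700 = 1.73 nmi.

1.73 nmi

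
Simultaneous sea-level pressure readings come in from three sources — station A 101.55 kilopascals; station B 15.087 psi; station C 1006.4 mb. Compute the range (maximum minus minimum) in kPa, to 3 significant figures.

station B: 15.087 psi = 104.0212 kPa.
station C: 1006.4 mb = 100.6400 kPa.
Spread: 104.0212 − 100.6400 = 3.38 kPa.

3.38 kPa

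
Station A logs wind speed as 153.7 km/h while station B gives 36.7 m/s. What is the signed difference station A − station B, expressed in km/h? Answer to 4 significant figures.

21.58 km/h

station B: 36.7 m/s = 132.1200 km/h.
Difference: 153.7000 − 132.1200 = 21.58 km/h.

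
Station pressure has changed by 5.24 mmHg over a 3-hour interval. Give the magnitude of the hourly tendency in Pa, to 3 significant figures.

233 Pa per hour

5.24 mmHg / 3 h × 133.322 Pa/mmHg = 233 Pa/h.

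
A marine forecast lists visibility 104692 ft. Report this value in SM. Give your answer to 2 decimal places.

19.83 SM

1 ft = 0.000189394 SM, so 104692 × 0.000189394 = 19.83 SM.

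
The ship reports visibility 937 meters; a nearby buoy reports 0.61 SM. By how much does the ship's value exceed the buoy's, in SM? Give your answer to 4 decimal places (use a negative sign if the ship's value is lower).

the ship: 937 m = 0.582225 SM.
Difference: 0.582225 − 0.610000 = -0.0278 SM.

-0.0278 SM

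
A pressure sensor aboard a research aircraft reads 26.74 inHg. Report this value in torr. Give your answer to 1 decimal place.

679.2 mmHg

1 inHg = 25.4 mmHg, so 26.74 × 25.4 = 679.2 mmHg.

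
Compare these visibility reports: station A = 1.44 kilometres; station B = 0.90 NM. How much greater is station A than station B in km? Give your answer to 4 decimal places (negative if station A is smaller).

station B: 0.90 nmi = 1.666800 km.
Difference: 1.440000 − 1.666800 = -0.2268 km.

-0.2268 km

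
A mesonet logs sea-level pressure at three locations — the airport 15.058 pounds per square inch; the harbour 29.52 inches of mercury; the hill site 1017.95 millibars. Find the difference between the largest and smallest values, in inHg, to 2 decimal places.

1.14 inHg

the airport: 15.058 psi = 30.6584 inHg.
the hill site: 1017.95 mb = 30.0600 inHg.
Spread: 30.6584 − 29.5200 = 1.14 inHg.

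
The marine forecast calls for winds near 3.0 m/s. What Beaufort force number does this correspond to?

3.0 m/s lies in the Beaufort 2 band (light breeze, 1.6–3.3 m/s).

Beaufort force 2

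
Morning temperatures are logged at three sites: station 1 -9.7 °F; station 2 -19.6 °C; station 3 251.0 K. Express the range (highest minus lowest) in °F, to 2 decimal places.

station 1: -9.7 °F = -23.167 °C.
station 3: 251.0 K = -22.150 °C.
Spread: (-19.600) − (-23.167) = 3.567 °C = 6.42 °F.

6.42 °F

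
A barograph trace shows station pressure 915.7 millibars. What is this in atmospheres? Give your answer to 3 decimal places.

0.904 atm

1 mb = 0.000986923 atm, so 915.7 × 0.000986923 = 0.904 atm.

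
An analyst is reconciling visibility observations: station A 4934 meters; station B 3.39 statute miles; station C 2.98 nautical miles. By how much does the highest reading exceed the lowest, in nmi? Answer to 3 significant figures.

0.316 nmi

station A: 4934 m = 2.66415 nmi.
station B: 3.39 SM = 2.94583 nmi.
Spread: 2.98000 − 2.66415 = 0.316 nmi.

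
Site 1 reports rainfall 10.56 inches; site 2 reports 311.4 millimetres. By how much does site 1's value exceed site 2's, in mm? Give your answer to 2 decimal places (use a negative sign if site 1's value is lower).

site 1: 10.56 in = 268.2240 mm.
Difference: 268.2240 − 311.4000 = -43.18 mm.

-43.18 mm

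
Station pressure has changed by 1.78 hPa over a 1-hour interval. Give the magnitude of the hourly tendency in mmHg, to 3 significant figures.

1.78 hPa / 1 h × 0.750062 mmHg/hPa = 1.34 mmHg/h.

1.34 mmHg per hour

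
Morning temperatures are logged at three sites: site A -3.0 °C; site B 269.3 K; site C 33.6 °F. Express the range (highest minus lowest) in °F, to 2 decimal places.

8.53 °F

site B: 269.3 K = -3.850 °C.
site C: 33.6 °F = 0.889 °C.
Spread: 0.889 − (-3.850) = 4.739 °C = 8.53 °F.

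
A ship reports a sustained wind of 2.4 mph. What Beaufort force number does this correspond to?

2.4 mph = 1.1 m/s, which is Beaufort 1 (light air, 0.3–1.5 m/s).

Beaufort force 1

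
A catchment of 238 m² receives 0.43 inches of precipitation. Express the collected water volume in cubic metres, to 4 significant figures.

2.599 cubic metres

Depth: 0.43 in × 25.4 = 10.922 mm.
1 mm over 1 m² is 1 L, so volume = 10.922 × 238 = 2599.436 L = 2.599 m³.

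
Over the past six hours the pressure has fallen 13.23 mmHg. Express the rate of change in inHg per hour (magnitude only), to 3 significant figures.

13.23 mmHg / 6 h × 0.0393701 inHg/mmHg = 0.0868 inHg/h.

0.0868 inHg per hour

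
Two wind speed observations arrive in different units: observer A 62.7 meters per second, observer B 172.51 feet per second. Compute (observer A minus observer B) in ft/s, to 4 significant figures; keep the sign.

observer A: 62.7 m/s = 205.7087 ft/s.
Difference: 205.7087 − 172.5100 = 33.20 ft/s.

33.20 ft/s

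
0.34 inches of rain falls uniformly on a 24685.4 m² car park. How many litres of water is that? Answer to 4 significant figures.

213200 litres

Depth: 0.34 in × 25.4 = 8.636 mm.
1 mm over 1 m² is 1 L, so volume = 8.636 × 24685.4 = 213183.11 L ≈ 213200 L.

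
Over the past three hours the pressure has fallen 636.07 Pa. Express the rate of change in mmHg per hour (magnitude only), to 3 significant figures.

636.07 Pa / 3 h × 0.00750062 mmHg/Pa = 1.59 mmHg/h.

1.59 mmHg per hour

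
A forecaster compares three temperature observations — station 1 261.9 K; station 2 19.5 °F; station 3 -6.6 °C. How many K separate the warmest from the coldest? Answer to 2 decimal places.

station 1: 261.9 K = -11.250 °C.
station 2: 19.5 °F = -6.944 °C.
Spread: (-6.600) − (-11.250) = 4.650 °C.

4.65 K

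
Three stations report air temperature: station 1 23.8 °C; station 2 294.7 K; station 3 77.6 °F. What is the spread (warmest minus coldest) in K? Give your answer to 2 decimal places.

3.78 K

station 2: 294.7 K = 21.550 °C.
station 3: 77.6 °F = 25.333 °C.
Spread: 25.333 − 21.550 = 3.783 °C.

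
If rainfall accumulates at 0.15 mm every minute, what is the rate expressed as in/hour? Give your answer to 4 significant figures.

0.15 mm/minute × 0.0393701 in/mm × 60 minute/hour = 0.3543 in/hour.

0.3543 in/hour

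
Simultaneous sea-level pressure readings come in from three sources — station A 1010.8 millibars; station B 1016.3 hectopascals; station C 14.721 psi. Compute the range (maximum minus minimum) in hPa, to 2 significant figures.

station A: 1010.8 mb = 1010.800 hPa.
station C: 14.721 psi = 1014.977 hPa.
Spread: 1016.300 − 1010.800 = 5.5 hPa.

5.5 hPa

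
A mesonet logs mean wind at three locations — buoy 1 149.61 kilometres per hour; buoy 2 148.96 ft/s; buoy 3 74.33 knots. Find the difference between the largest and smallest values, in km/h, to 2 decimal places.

buoy 2: 148.96 ft/s = 163.4508 km/h.
buoy 3: 74.33 kt = 137.6592 km/h.
Spread: 163.4508 − 137.6592 = 25.79 km/h.

25.79 km/h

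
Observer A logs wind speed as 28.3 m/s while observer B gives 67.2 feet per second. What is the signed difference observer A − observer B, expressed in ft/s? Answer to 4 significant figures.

25.65 ft/s

observer A: 28.3 m/s = 92.8478 ft/s.
Difference: 92.8478 − 67.2000 = 25.65 ft/s.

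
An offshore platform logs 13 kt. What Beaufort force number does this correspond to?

13 kt lies in the Beaufort 4 band (moderate breeze, 11–16 kt).

Beaufort force 4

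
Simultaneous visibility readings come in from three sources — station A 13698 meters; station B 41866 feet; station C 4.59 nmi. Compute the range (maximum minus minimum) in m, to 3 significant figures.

station B: 41866 ft = 12760.76 m.
station C: 4.59 nmi = 8500.68 m.
Spread: 13698.00 − 8500.68 = 5200 m.

5200 m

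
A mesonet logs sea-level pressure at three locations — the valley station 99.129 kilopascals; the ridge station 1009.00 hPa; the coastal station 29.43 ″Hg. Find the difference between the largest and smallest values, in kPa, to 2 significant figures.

the ridge station: 1009.00 hPa = 100.900 kPa.
the coastal station: 29.43 inHg = 99.661 kPa.
Spread: 100.900 − 99.129 = 1.8 kPa.

1.8 kPa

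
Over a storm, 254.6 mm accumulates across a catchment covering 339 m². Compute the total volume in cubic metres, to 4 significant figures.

86.31 cubic metres

1 mm over 1 m² is 1 L, so volume = 254.6 × 339 = 86309.4 L = 86.31 m³.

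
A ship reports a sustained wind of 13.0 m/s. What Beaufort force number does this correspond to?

Beaufort force 6

13.0 m/s lies in the Beaufort 6 band (strong breeze, 10.8–13.8 m/s).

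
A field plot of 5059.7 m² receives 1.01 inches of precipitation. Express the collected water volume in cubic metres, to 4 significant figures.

Depth: 1.01 in × 25.4 = 25.654 mm.
1 mm over 1 m² is 1 L, so volume = 25.654 × 5059.7 = 129801.54 L = 129.8 m³.

129.8 cubic metres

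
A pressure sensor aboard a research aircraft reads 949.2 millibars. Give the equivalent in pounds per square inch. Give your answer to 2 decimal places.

1 mb = 0.0145038 psi, so 949.2 × 0.0145038 = 13.77 psi.

13.77 psi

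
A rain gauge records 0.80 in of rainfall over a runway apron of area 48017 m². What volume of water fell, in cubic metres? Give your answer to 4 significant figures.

Depth: 0.80 in × 25.4 = 20.32 mm.
1 mm over 1 m² is 1 L, so volume = 20.32 × 48017 = 975705.44 L = 975.7 m³.

975.7 cubic metres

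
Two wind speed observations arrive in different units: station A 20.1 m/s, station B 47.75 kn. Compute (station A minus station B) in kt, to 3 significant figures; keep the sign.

station A: 20.1 m/s = 39.0713 kt.
Difference: 39.0713 − 47.7500 = -8.68 kt.

-8.68 kt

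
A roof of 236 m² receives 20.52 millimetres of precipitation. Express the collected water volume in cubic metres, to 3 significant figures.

4.84 cubic metres

1 mm over 1 m² is 1 L, so volume = 20.52 × 236 = 4842.72 L = 4.84 m³.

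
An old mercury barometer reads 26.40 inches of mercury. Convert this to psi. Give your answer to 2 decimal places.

1 inHg = 0.491154 psi, so 26.40 × 0.491154 = 12.97 psi.

12.97 psi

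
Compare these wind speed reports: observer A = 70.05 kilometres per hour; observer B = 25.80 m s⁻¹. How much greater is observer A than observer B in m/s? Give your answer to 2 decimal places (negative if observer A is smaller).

observer A: 70.05 km/h = 19.4583 m/s.
Difference: 19.4583 − 25.8000 = -6.34 m/s.

-6.34 m/s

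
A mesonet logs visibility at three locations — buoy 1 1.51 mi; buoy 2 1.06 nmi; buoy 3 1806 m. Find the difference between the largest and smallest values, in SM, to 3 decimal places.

0.388 SM

buoy 2: 1.06 nmi = 1.21983 SM.
buoy 3: 1806 m = 1.12220 SM.
Spread: 1.51000 − 1.12220 = 0.388 SM.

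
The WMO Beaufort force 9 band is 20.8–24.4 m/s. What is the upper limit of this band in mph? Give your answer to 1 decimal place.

20.8–24.4 m/s × 2.237 = 46.5–54.6 mph.

54.6 mph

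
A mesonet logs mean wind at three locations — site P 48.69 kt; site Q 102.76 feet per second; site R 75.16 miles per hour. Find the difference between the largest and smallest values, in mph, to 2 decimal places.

19.13 mph

site P: 48.69 kt = 56.0315 mph.
site Q: 102.76 ft/s = 70.0636 mph.
Spread: 75.1600 − 56.0315 = 19.13 mph.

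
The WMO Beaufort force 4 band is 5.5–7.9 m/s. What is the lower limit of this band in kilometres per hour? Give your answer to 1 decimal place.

19.8 km/h

5.5–7.9 m/s × 3.6 = 19.8–28.4 km/h.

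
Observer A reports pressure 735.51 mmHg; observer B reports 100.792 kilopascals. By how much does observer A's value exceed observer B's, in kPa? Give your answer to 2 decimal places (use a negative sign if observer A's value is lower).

-2.73 kPa

observer A: 735.51 mmHg = 98.0599 kPa.
Difference: 98.0599 − 100.7920 = -2.73 kPa.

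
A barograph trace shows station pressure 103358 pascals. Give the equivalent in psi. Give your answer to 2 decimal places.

14.99 psi

1 Pa = 0.000145038 psi, so 103358 × 0.000145038 = 14.99 psi.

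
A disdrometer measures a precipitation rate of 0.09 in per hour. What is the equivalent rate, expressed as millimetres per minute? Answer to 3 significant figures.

0.09 in/hour × 25.4 mm/in × 0.0166667 hour/minute = 0.0381 mm/minute.

0.0381 mm/minute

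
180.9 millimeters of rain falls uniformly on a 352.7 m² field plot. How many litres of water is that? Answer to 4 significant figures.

1 mm over 1 m² is 1 L, so volume = 180.9 × 352.7 = 63803.43 L ≈ 63800 L.

63800 litres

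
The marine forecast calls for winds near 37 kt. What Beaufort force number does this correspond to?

37 kt lies in the Beaufort 8 band (gale, 34–40 kt).

Beaufort force 8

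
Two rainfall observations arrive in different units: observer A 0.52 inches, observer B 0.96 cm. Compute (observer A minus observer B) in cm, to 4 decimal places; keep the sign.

observer A: 0.52 in = 1.320800 cm.
Difference: 1.320800 − 0.960000 = 0.3608 cm.

0.3608 cm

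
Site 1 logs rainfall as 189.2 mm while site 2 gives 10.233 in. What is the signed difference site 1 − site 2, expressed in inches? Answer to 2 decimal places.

-2.78 in

site 1: 189.2 mm = 7.4488 in.
Difference: 7.4488 − 10.2330 = -2.78 in.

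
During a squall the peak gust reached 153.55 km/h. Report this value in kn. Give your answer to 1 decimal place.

1 km/h = 0.539957 kt, so 153.55 × 0.539957 = 82.9 kt.

82.9 kt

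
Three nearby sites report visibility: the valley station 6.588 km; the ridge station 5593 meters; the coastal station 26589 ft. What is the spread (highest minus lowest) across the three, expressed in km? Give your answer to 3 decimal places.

2.511 km

the ridge station: 5593 m = 5.59300 km.
the coastal station: 26589 ft = 8.10433 km.
Spread: 8.10433 − 5.59300 = 2.511 km.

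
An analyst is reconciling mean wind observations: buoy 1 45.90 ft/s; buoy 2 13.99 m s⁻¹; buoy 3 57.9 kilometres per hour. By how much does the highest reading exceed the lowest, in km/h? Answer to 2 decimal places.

7.54 km/h

buoy 1: 45.90 ft/s = 50.3652 km/h.
buoy 2: 13.99 m/s = 50.3640 km/h.
Spread: 57.9000 − 50.3640 = 7.54 km/h.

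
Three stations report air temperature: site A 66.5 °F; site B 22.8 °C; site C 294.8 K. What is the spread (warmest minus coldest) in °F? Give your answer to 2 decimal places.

site A: 66.5 °F = 19.167 °C.
site C: 294.8 K = 21.650 °C.
Spread: 22.800 − 19.167 = 3.633 °C = 6.54 °F.

6.54 °F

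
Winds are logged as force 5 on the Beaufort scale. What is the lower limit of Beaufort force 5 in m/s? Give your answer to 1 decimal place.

Beaufort 5 (fresh breeze) spans 8.0–10.7 m/s.

8.0 m/s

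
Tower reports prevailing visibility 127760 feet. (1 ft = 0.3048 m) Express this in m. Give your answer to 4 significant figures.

38940 m

1 ft = 0.3048 m, so 127760 × 0.3048 = 38940 m.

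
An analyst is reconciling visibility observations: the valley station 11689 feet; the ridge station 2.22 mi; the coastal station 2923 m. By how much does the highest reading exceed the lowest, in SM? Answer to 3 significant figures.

0.404 SM

the valley station: 11689 ft = 2.21383 SM.
the coastal station: 2923 m = 1.81627 SM.
Spread: 2.22000 − 1.81627 = 0.404 SM.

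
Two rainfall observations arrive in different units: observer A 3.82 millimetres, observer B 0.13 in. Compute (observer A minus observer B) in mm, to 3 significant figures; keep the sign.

observer B: 0.13 in = 3.30200 mm.
Difference: 3.82000 − 3.30200 = 0.518 mm.

0.518 mm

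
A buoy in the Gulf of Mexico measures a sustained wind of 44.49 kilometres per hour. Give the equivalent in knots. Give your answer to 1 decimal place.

24.0 kt

1 km/h = 0.539957 kt, so 44.49 × 0.539957 = 24.0 kt.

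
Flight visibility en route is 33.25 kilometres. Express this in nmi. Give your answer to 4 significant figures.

17.95 nmi

1 km = 0.539957 nmi, so 33.25 × 0.539957 = 17.95 nmi.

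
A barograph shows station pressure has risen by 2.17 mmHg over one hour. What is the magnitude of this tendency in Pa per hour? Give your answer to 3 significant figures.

2.17 mmHg / 1 h × 133.322 Pa/mmHg = 289 Pa/h.

289 Pa per hour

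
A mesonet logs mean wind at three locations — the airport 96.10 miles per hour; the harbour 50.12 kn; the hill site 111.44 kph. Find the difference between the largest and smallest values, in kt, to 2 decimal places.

the airport: 96.10 mph = 83.5086 kt.
the hill site: 111.44 km/h = 60.1728 kt.
Spread: 83.5086 − 50.1200 = 33.39 kt.

33.39 kt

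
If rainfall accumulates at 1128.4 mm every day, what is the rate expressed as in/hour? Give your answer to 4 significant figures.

1.851 in/hour

1128.4 mm/day × 0.0393701 in/mm × 0.0416667 day/hour = 1.851 in/hour.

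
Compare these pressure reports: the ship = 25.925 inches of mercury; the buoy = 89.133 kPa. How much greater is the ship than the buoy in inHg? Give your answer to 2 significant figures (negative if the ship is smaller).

the buoy: 89.133 kPa = 26.3210 inHg.
Difference: 25.9250 − 26.3210 = -0.40 inHg.

-0.40 inHg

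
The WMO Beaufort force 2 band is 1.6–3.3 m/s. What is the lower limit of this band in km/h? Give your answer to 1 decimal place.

1.6–3.3 m/s × 3.6 = 5.8–11.9 km/h.

5.8 km/h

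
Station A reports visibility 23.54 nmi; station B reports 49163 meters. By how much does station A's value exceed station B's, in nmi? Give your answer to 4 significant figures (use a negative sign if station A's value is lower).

station B: 49163 m = 26.54590 nmi.
Difference: 23.54000 − 26.54590 = -3.006 nmi.

-3.006 nmi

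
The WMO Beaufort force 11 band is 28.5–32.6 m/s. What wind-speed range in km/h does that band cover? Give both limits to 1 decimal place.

28.5–32.6 m/s × 3.6 = 102.6–117.4 km/h.

102.6 to 117.4 km/h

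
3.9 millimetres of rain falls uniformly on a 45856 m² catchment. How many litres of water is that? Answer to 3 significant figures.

179000 litres

1 mm over 1 m² is 1 L, so volume = 3.9 × 45856 = 178838.4 L ≈ 179000 L.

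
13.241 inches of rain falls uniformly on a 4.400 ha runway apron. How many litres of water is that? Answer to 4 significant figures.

14800000 litres

Depth: 13.241 in × 25.4 = 336.3214 mm.
Area: 4.400 ha = 44000 m².
1 mm over 1 m² is 1 L, so volume = 336.3214 × 44000 = 14798142 L ≈ 14800000 L.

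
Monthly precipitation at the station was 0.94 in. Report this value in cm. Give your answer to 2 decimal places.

1 in = 2.54 cm, so 0.94 × 2.54 = 2.39 cm.

2.39 cm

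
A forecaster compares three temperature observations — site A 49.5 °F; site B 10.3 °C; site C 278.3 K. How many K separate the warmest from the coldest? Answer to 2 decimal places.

site A: 49.5 °F = 9.722 °C.
site C: 278.3 K = 5.150 °C.
Spread: 10.300 − 5.150 = 5.150 °C.

5.15 K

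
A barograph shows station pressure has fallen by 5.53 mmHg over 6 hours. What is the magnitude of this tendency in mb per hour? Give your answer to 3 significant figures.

5.53 mmHg / 6 h × 1.33322 mb/mmHg = 1.23 mb/h.

1.23 mb per hour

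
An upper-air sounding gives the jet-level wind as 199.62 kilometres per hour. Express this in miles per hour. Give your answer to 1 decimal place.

1 km/h = 0.621371 mph, so 199.62 × 0.621371 = 124.0 mph.

124.0 mph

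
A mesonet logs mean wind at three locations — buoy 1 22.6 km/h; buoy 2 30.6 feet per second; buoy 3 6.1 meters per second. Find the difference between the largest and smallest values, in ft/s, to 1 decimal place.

buoy 1: 22.6 km/h = 20.596 ft/s.
buoy 3: 6.1 m/s = 20.013 ft/s.
Spread: 30.600 − 20.013 = 10.6 ft/s.

10.6 ft/s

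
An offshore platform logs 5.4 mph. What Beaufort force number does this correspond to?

Beaufort force 2

5.4 mph = 2.4 m/s, which is Beaufort 2 (light breeze, 1.6–3.3 m/s).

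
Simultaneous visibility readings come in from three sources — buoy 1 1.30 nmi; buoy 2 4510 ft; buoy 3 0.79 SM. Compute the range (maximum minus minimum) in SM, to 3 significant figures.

buoy 1: 1.30 nmi = 1.49601 SM.
buoy 2: 4510 ft = 0.85417 SM.
Spread: 1.49601 − 0.79000 = 0.706 SM.

0.706 SM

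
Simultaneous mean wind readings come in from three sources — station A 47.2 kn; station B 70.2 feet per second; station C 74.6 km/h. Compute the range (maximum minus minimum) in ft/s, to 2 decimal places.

station A: 47.2 kt = 79.6646 ft/s.
station C: 74.6 km/h = 67.9863 ft/s.
Spread: 79.6646 − 67.9863 = 11.68 ft/s.

11.68 ft/s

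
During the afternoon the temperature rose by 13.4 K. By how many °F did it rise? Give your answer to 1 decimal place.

A change of 1 °C equals a change of 1.8 °F: Δ°F = 13.4 × 1.8 = 24.1 °F.

24.1 °F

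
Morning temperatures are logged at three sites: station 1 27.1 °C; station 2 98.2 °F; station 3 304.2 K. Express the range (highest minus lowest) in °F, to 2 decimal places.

17.42 °F

station 2: 98.2 °F = 36.778 °C.
station 3: 304.2 K = 31.050 °C.
Spread: 36.778 − 27.100 = 9.678 °C = 17.42 °F.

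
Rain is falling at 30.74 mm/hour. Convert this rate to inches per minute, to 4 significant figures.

30.74 mm/hour × 0.0393701 in/mm × 0.0166667 hour/minute = 0.02017 in/minute.

0.02017 in/minute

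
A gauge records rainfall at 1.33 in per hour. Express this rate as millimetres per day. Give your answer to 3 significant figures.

1.33 in/hour × 25.4 mm/in × 24 hour/day = 811 mm/day.

811 mm/day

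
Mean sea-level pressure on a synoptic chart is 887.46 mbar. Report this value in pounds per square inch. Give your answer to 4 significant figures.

1 mb = 0.0145038 psi, so 887.46 × 0.0145038 = 12.87 psi.

12.87 psi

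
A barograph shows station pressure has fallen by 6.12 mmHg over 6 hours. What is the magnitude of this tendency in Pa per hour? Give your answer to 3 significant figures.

136 Pa per hour

6.12 mmHg / 6 h × 133.322 Pa/mmHg = 136 Pa/h.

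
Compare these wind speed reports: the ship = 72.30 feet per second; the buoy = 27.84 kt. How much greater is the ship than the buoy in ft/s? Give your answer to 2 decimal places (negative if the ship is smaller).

25.31 ft/s

the buoy: 27.84 kt = 46.9886 ft/s.
Difference: 72.3000 − 46.9886 = 25.31 ft/s.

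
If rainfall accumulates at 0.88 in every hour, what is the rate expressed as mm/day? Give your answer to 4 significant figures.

0.88 in/hour × 25.4 mm/in × 24 hour/day = 536.4 mm/day.

536.4 mm/day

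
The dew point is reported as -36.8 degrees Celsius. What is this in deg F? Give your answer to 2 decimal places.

°F = °C × 9/5 + 32 = -36.8 × 1.8 + 32 = -34.24 °F.

-34.24 °F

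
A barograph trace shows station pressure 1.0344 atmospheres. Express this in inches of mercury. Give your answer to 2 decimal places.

1 atm = 29.9213 inHg, so 1.0344 × 29.9213 = 30.95 inHg.

30.95 inHg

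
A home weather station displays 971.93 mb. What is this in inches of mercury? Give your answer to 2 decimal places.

1 mb = 0.02953 inHg, so 971.93 × 0.02953 = 28.70 inHg.

28.70 inHg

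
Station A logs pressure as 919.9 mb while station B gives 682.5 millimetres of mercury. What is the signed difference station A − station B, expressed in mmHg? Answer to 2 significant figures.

station A: 919.9 mb = 689.982 mmHg.
Difference: 689.982 − 682.500 = 7.5 mmHg.

7.5 mmHg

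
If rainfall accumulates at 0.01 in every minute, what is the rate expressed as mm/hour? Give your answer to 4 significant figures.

0.01 in/minute × 25.4 mm/in × 60 minute/hour = 15.24 mm/hour.

15.24 mm/hour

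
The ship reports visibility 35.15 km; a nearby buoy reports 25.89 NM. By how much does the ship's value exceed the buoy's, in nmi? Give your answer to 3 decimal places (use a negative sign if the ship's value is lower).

the ship: 35.15 km = 18.97948 nmi.
Difference: 18.97948 − 25.89000 = -6.911 nmi.

-6.911 nmi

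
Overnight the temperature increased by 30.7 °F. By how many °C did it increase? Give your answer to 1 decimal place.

For a temperature change the 32° offset cancels: Δ°C = 30.7 × 0.5556 = 17.1 °C.

17.1 °C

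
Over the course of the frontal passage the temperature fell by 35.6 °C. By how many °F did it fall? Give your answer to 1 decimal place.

Converting a difference, only the 9/5 scale factor applies: Δ°F = 35.6 × 1.8 = 64.1 °F.

64.1 °F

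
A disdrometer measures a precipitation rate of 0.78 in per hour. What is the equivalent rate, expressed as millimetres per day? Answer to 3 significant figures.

0.78 in/hour × 25.4 mm/in × 24 hour/day = 475 mm/day.

475 mm/day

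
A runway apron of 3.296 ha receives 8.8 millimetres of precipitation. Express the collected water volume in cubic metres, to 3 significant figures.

290 cubic metres

Area: 3.296 ha = 32960 m².
1 mm over 1 m² is 1 L, so volume = 8.8 × 32960 = 290048 L = 290 m³.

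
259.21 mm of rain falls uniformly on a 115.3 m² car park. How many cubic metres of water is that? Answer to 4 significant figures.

29.89 cubic metres

1 mm over 1 m² is 1 L, so volume = 259.21 × 115.3 = 29886.913 L = 29.89 m³.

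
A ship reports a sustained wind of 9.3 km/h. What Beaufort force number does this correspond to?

9.3 km/h = 2.6 m/s, which is Beaufort 2 (light breeze, 1.6–3.3 m/s).

Beaufort force 2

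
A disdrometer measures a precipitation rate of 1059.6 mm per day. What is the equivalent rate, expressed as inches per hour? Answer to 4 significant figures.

1059.6 mm/day × 0.0393701 in/mm × 0.0416667 day/hour = 1.738 in/hour.

1.738 in/hour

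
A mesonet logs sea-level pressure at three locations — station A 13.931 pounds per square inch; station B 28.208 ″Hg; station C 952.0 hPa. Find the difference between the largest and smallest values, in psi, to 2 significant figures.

0.12 psi

station B: 28.208 inHg = 13.8545 psi.
station C: 952.0 hPa = 13.8076 psi.
Spread: 13.9310 − 13.8076 = 0.12 psi.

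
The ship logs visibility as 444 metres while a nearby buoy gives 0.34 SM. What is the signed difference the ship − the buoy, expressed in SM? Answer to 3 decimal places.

the ship: 444 m = 0.27589 SM.
Difference: 0.27589 − 0.34000 = -0.064 SM.

-0.064 SM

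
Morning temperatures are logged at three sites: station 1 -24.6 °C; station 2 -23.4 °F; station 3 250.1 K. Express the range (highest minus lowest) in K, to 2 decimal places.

7.73 K

station 2: -23.4 °F = -30.778 °C.
station 3: 250.1 K = -23.050 °C.
Spread: (-23.050) − (-30.778) = 7.728 °C.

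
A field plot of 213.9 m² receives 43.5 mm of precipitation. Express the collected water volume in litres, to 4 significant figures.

9305 litres

1 mm over 1 m² is 1 L, so volume = 43.5 × 213.9 = 9304.65 L ≈ 9305 L.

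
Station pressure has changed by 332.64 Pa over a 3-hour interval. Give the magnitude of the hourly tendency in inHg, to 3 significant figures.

332.64 Pa / 3 h × 0.0002953 inHg/Pa = 0.0327 inHg/h.

0.0327 inHg per hour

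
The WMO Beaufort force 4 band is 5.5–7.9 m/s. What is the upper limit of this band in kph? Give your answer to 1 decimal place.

5.5–7.9 m/s × 3.6 = 19.8–28.4 km/h.

28.4 km/h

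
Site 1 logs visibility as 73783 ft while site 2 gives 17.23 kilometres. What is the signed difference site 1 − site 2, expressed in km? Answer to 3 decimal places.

site 1: 73783 ft = 22.48906 km.
Difference: 22.48906 − 17.23000 = 5.259 km.

5.259 km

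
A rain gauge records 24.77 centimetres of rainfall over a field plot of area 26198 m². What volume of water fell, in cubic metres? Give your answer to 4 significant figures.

Depth: 24.77 cm × 10 = 247.7 mm.
1 mm over 1 m² is 1 L, so volume = 247.7 × 26198 = 6489244.6 L = 6489 m³.

6489 cubic metres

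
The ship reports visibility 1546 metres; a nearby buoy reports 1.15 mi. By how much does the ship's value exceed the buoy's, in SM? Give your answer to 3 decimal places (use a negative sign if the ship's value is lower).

-0.189 SM

the ship: 1546 m = 0.96064 SM.
Difference: 0.96064 − 1.15000 = -0.189 SM.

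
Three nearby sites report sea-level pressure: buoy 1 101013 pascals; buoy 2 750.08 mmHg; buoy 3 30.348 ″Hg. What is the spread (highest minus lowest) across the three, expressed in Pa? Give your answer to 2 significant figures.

2800 Pa

buoy 2: 750.08 mmHg = 100002.46 Pa.
buoy 3: 30.348 inHg = 102770.13 Pa.
Spread: 102770.13 − 100002.46 = 2800 Pa.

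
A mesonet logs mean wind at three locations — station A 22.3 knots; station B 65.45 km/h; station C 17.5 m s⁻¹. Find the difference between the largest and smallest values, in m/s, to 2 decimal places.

station A: 22.3 kt = 11.4721 m/s.
station B: 65.45 km/h = 18.1806 m/s.
Spread: 18.1806 − 11.4721 = 6.71 m/s.

6.71 m/s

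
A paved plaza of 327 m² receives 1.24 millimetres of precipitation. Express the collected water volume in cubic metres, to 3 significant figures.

0.405 cubic metres

1 mm over 1 m² is 1 L, so volume = 1.24 × 327 = 405.48 L = 0.405 m³.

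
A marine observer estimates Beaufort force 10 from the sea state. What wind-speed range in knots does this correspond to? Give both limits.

Beaufort 10 (storm) spans 48–55 knots.

48 to 55 kt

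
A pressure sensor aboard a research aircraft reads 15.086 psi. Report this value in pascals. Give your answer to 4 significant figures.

1 psi = 6894.76 Pa, so 15.086 × 6894.76 = 104000 Pa.

104000 Pa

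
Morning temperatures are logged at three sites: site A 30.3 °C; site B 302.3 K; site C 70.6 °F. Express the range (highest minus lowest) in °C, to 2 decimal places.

8.86 °C

site B: 302.3 K = 29.150 °C.
site C: 70.6 °F = 21.444 °C.
Spread: 30.300 − 21.444 = 8.856 °C.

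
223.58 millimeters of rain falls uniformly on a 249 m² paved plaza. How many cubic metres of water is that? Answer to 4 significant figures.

1 mm over 1 m² is 1 L, so volume = 223.58 × 249 = 55671.42 L = 55.67 m³.

55.67 cubic metres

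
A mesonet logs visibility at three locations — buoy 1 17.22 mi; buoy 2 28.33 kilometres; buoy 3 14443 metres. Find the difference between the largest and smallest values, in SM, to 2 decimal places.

8.63 SM

buoy 2: 28.33 km = 17.6034 SM.
buoy 3: 14443 m = 8.9745 SM.
Spread: 17.6034 − 8.9745 = 8.63 SM.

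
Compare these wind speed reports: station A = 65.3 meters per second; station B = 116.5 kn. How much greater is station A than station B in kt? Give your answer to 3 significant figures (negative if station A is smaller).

10.4 kt

station A: 65.3 m/s = 126.933 kt.
Difference: 126.933 − 116.500 = 10.4 kt.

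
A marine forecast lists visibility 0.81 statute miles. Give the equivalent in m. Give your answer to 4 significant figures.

1 SM = 1609.34 m, so 0.81 × 1609.34 = 1304 m.

1304 m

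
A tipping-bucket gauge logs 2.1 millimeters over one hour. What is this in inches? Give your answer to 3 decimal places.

1 mm = 0.0393701 in, so 2.1 × 0.0393701 = 0.083 in.

0.083 in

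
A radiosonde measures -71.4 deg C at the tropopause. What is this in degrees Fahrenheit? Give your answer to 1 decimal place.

°F = °C × 9/5 + 32 = -71.4 × 1.8 + 32 = -96.5 °F.

-96.5 °F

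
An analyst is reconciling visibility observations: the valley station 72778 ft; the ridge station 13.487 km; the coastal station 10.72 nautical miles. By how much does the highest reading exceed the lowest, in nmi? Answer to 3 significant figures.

the valley station: 72778 ft = 11.9777 nmi.
the ridge station: 13.487 km = 7.2824 nmi.
Spread: 11.9777 − 7.2824 = 4.70 nmi.

4.70 nmi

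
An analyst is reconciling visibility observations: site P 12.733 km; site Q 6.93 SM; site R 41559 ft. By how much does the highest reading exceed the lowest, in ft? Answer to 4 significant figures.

5185 ft

site P: 12.733 km = 41774.93 ft.
site Q: 6.93 SM = 36590.40 ft.
Spread: 41774.93 − 36590.40 = 5185 ft.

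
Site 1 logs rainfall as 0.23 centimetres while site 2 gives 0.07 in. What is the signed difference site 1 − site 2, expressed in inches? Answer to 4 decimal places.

0.0206 in

site 1: 0.23 cm = 0.090551 in.
Difference: 0.090551 − 0.070000 = 0.0206 in.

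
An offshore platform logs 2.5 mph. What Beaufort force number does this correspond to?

Beaufort force 1

2.5 mph = 1.1 m/s, which is Beaufort 1 (light air, 0.3–1.5 m/s).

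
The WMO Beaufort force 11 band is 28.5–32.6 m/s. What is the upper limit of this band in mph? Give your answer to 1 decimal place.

28.5–32.6 m/s × 2.237 = 63.8–72.9 mph.

72.9 mph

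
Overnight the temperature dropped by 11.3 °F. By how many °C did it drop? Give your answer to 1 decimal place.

Converting a difference, only the 9/5 scale factor applies: Δ°C = 11.3 × 0.5556 = 6.3 °C.

6.3 °C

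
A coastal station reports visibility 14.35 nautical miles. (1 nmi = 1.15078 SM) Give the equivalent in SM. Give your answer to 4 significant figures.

16.51 SM

1 nmi = 1.15078 SM, so 14.35 × 1.15078 = 16.51 SM.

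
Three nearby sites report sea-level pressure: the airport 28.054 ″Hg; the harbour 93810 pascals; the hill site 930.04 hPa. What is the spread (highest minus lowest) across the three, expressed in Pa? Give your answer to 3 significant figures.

the airport: 28.054 inHg = 95001.76 Pa.
the hill site: 930.04 hPa = 93004.00 Pa.
Spread: 95001.76 − 93004.00 = 2000 Pa.

2000 Pa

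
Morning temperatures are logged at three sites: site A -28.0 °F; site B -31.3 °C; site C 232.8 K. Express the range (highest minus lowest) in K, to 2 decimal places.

site A: -28.0 °F = -33.333 °C.
site C: 232.8 K = -40.350 °C.
Spread: (-31.300) − (-40.350) = 9.050 °C.

9.05 K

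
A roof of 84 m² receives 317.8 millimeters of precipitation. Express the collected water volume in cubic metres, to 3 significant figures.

1 mm over 1 m² is 1 L, so volume = 317.8 × 84 = 26695.2 L = 26.7 m³.

26.7 cubic metres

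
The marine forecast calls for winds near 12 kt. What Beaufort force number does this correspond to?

Beaufort force 4

12 kt lies in the Beaufort 4 band (moderate breeze, 11–16 kt).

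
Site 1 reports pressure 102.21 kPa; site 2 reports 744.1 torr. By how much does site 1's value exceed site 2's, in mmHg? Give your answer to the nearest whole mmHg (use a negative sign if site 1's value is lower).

23 mmHg

site 1: 102.21 kPa = 766.64 mmHg.
Difference: 766.64 − 744.10 = 23 mmHg.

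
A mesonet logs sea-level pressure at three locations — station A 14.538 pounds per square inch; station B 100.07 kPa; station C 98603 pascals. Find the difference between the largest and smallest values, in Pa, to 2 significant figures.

1600 Pa

station A: 14.538 psi = 100235.98 Pa.
station B: 100.07 kPa = 100070.00 Pa.
Spread: 100235.98 − 98603.00 = 1600 Pa.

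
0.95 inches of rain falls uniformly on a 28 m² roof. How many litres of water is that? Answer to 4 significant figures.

675.6 litres

Depth: 0.95 in × 25.4 = 24.13 mm.
1 mm over 1 m² is 1 L, so volume = 24.13 × 28 = 675.64 L ≈ 675.6 L.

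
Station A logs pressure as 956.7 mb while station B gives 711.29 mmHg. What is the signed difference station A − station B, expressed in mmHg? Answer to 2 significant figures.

station A: 956.7 mb = 717.584 mmHg.
Difference: 717.584 − 711.290 = 6.3 mmHg.

6.3 mmHg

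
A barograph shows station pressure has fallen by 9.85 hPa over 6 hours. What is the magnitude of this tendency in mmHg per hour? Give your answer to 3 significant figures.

1.23 mmHg per hour

9.85 hPa / 6 h × 0.750062 mmHg/hPa = 1.23 mmHg/h.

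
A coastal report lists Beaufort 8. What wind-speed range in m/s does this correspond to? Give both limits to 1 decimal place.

Beaufort 8 (gale) spans 17.2–20.7 m/s.

17.2 to 20.7 m/s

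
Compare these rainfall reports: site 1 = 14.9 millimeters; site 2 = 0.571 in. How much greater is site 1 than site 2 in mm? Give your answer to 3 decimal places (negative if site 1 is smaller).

0.397 mm

site 2: 0.571 in = 14.50340 mm.
Difference: 14.90000 − 14.50340 = 0.397 mm.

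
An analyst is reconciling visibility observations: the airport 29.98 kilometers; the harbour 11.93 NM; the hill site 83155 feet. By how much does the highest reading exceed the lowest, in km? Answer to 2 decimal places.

the harbour: 11.93 nmi = 22.0944 km.
the hill site: 83155 ft = 25.3456 km.
Spread: 29.9800 − 22.0944 = 7.89 km.

7.89 km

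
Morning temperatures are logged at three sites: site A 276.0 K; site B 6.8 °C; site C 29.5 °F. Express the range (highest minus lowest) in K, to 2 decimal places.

site A: 276.0 K = 2.850 °C.
site C: 29.5 °F = -1.389 °C.
Spread: 6.800 − (-1.389) = 8.189 °C.

8.19 K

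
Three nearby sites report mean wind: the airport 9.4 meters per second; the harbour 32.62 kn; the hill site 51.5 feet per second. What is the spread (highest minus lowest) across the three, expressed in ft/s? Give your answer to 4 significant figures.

24.22 ft/s

the airport: 9.4 m/s = 30.8399 ft/s.
the harbour: 32.62 kt = 55.0564 ft/s.
Spread: 55.0564 − 30.8399 = 24.22 ft/s.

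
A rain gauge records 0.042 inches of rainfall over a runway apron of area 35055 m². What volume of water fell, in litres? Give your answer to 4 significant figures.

Depth: 0.042 in × 25.4 = 1.0668 mm.
1 mm over 1 m² is 1 L, so volume = 1.0668 × 35055 = 37396.674 L ≈ 37400 L.

37400 litres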